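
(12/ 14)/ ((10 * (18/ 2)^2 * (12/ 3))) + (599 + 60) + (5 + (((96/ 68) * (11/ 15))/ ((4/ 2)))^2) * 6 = 3772170041/ 5462100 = 690.61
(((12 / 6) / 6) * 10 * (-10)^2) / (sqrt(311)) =1000 * sqrt(311) / 933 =18.90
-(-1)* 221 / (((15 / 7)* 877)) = 1547 / 13155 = 0.12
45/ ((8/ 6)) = 135/ 4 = 33.75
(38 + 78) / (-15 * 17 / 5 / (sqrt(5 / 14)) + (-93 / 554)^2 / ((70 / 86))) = -45510546840395840 * sqrt(70) / 280125216343704477 - 51491720864080 / 93375072114568159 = -1.36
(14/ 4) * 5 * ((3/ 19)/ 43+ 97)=1386910/ 817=1697.56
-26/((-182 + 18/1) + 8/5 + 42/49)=455/2827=0.16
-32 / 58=-16 / 29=-0.55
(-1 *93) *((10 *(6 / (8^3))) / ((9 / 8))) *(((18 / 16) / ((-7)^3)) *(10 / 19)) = 6975 / 417088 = 0.02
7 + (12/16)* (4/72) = 169/24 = 7.04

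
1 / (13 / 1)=1 / 13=0.08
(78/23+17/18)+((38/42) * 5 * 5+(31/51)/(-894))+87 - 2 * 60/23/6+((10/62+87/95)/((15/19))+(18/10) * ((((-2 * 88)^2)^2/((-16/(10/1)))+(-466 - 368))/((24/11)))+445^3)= -4626607721533371503/11377982700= -406628120.60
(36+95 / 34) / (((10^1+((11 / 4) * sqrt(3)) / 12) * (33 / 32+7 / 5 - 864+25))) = -270131200 / 58160178031+18571520 * sqrt(3) / 174480534093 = -0.00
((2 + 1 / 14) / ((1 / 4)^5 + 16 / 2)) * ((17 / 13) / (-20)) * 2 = -126208 / 3727815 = -0.03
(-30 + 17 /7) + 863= 5848 /7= 835.43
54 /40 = 27 /20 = 1.35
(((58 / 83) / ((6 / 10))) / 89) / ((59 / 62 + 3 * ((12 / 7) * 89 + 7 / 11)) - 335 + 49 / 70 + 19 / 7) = 3461150 / 34116571407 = 0.00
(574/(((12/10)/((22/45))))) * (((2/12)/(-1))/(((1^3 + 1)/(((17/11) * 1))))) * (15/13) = -34.75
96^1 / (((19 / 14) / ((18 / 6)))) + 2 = 4070 / 19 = 214.21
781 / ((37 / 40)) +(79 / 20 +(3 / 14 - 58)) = 790.49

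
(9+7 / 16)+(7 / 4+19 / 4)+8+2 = 415 / 16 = 25.94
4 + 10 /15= 14 /3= 4.67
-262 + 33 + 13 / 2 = -445 / 2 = -222.50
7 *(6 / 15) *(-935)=-2618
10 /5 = 2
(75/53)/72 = 25/1272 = 0.02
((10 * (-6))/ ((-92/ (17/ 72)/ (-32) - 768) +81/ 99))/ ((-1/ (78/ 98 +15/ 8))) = -978945/ 4612076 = -0.21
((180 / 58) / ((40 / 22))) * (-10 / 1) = -495 / 29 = -17.07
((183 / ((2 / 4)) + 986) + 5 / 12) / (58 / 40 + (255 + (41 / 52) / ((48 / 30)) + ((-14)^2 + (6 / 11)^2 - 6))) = 1021128680 / 337684323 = 3.02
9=9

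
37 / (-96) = -37 / 96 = -0.39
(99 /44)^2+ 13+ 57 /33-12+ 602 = 107323 /176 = 609.79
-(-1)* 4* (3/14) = 6/7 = 0.86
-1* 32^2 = -1024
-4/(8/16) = -8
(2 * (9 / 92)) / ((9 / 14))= 7 / 23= 0.30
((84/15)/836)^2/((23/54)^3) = 7715736/13286668175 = 0.00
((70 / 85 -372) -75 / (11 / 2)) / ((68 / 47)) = -845530 / 3179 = -265.97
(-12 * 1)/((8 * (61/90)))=-135/61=-2.21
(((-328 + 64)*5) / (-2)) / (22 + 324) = 330 / 173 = 1.91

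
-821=-821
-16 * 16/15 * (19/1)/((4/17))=-20672/15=-1378.13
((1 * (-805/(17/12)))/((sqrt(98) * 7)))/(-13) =690 * sqrt(2)/1547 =0.63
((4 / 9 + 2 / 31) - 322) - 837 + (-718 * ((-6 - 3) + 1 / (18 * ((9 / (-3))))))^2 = 947537733820 / 22599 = 41928303.63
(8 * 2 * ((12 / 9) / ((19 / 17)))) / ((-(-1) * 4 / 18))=1632 / 19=85.89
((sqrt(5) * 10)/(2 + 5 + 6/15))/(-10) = -5 * sqrt(5)/37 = -0.30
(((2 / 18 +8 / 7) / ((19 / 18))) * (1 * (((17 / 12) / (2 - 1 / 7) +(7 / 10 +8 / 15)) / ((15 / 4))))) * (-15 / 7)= -82002 / 60515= -1.36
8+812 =820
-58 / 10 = -29 / 5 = -5.80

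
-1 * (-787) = 787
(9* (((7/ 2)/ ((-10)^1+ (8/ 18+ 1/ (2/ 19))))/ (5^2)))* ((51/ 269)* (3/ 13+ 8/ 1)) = -3094119/ 87425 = -35.39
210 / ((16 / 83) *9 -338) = -1743 / 2791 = -0.62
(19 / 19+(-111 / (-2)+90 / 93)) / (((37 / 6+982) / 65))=3.78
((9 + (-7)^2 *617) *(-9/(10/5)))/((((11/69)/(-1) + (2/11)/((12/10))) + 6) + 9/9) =-34430517/1769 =-19463.27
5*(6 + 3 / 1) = 45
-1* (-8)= 8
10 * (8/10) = 8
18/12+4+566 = 1143/2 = 571.50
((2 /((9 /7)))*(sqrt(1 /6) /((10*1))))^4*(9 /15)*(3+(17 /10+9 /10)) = 16807 /307546875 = 0.00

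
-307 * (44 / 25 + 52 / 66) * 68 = -43881352 / 825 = -53189.52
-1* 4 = -4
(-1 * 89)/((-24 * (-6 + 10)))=89/96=0.93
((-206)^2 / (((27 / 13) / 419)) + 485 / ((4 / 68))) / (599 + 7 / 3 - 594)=231371507 / 198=1168542.96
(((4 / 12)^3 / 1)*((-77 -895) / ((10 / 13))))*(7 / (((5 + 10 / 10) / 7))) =-1911 / 5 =-382.20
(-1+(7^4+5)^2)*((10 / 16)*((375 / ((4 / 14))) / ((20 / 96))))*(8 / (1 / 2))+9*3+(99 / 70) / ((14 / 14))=364696605028.41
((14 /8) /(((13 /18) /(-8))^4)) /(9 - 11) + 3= -376148301 /28561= -13170.00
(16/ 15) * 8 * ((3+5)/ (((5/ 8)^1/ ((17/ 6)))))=69632/ 225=309.48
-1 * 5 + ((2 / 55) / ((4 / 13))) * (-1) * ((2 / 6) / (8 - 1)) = -11563 / 2310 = -5.01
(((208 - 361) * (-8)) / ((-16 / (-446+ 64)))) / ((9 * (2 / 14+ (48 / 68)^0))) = 22729 / 8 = 2841.12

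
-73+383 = 310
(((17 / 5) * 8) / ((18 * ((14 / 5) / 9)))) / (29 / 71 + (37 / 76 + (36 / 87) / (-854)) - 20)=-0.25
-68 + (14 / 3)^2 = -416 / 9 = -46.22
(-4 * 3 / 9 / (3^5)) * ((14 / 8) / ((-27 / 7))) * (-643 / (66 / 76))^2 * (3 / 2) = 14626998722 / 7144929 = 2047.19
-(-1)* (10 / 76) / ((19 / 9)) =45 / 722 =0.06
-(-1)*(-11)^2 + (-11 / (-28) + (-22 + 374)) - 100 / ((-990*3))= 3937015 / 8316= 473.43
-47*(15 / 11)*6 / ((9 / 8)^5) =-15400960 / 72171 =-213.40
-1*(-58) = 58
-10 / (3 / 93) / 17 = -310 / 17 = -18.24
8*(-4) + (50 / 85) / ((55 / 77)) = -530 / 17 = -31.18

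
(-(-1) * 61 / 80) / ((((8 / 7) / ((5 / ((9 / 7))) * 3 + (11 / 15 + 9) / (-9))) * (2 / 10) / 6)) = 610183 / 2880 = 211.87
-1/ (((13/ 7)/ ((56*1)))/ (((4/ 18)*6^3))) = -1447.38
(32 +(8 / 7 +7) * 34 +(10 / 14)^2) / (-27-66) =-163 / 49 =-3.33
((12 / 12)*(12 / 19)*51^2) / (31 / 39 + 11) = 139.28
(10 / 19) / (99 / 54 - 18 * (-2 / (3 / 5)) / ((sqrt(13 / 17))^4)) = 10140 / 2012081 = 0.01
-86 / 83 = -1.04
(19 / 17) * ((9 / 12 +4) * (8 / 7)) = 722 / 119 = 6.07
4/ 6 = 2/ 3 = 0.67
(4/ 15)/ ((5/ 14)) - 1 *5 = -319/ 75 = -4.25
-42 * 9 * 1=-378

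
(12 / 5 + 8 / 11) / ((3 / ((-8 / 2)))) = -688 / 165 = -4.17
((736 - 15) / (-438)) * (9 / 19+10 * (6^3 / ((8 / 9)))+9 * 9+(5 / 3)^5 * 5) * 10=-42400.30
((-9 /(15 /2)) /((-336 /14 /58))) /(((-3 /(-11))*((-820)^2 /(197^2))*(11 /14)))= 7878227 /10086000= 0.78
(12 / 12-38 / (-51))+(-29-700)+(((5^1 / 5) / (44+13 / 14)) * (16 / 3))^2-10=-2625144224 / 3560769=-737.24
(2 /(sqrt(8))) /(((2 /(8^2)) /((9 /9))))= 16 * sqrt(2)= 22.63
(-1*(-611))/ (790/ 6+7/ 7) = 1833/ 398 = 4.61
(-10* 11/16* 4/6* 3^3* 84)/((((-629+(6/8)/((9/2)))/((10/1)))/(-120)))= -972000/49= -19836.73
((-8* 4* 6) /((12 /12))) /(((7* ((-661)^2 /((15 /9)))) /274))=-87680 /3058447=-0.03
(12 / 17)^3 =1728 / 4913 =0.35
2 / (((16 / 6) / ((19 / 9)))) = 19 / 12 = 1.58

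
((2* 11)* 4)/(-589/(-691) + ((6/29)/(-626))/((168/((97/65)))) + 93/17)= 13.92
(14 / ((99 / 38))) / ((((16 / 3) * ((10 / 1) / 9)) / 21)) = 8379 / 440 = 19.04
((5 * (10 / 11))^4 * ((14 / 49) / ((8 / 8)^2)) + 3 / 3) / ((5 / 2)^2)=50409948 / 2562175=19.67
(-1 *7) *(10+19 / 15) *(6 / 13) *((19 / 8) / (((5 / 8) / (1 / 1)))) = -3458 / 25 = -138.32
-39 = -39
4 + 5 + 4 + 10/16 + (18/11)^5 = 25.36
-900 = -900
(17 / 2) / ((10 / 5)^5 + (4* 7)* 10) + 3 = 1889 / 624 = 3.03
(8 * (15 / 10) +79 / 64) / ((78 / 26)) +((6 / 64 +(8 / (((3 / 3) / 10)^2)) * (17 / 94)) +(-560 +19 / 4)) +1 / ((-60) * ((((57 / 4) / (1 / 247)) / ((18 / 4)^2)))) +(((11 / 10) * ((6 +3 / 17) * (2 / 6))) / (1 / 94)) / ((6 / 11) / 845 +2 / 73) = 123039772521189139 / 17123861951040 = 7185.28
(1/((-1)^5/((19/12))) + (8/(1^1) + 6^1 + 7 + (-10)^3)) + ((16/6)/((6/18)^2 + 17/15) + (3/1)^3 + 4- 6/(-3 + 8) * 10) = -959.44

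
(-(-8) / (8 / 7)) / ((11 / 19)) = 133 / 11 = 12.09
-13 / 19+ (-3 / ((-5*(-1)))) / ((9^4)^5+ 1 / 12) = -9482979058064404465529 / 13859738623324898833235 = -0.68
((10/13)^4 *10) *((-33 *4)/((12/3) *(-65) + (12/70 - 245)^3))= 565950000000/17970970529528549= 0.00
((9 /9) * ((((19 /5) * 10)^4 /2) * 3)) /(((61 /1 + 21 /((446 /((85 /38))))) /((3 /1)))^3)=411097443155357723136 /1110689024768091397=370.13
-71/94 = -0.76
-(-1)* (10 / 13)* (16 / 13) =160 / 169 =0.95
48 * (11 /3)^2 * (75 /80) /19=605 /19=31.84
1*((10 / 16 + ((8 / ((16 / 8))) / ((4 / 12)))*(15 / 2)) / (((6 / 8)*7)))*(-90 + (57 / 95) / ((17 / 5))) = -369025 / 238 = -1550.53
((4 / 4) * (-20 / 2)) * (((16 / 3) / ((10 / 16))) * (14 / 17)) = -3584 / 51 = -70.27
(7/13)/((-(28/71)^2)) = -5041/1456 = -3.46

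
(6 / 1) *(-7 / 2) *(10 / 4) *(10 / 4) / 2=-525 / 8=-65.62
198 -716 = -518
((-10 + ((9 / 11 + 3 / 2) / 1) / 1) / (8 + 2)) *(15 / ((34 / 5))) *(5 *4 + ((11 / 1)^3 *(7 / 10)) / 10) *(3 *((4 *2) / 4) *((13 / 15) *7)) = -522132429 / 74800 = -6980.38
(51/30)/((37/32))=272/185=1.47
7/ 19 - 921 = -17492/ 19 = -920.63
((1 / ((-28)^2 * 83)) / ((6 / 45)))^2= 225 / 16937460736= 0.00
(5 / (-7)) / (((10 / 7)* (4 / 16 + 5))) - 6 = -128 / 21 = -6.10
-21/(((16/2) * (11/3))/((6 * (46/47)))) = -4347/1034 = -4.20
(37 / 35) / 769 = 37 / 26915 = 0.00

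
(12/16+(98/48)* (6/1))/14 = 13/14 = 0.93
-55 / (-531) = 55 / 531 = 0.10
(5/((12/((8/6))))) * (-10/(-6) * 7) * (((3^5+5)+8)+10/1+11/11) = 15575/9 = 1730.56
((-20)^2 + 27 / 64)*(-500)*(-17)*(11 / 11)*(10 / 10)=54457375 / 16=3403585.94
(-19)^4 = 130321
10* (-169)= -1690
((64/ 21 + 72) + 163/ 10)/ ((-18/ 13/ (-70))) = 249379/ 54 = 4618.13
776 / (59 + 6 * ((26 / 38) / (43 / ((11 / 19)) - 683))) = 13.15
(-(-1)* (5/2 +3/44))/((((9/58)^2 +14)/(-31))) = -2946023/518947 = -5.68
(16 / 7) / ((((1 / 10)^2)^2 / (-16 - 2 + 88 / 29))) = -9920000 / 29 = -342068.97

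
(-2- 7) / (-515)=0.02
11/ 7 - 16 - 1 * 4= -129/ 7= -18.43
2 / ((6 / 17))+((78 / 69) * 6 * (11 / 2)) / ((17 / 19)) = 47.36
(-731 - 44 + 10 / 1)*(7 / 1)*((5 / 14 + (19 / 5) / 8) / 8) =-35649 / 64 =-557.02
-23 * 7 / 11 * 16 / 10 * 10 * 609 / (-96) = 32683 / 22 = 1485.59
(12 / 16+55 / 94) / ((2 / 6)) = 753 / 188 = 4.01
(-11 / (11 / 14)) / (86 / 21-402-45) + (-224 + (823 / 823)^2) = -2073829 / 9301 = -222.97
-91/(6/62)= -940.33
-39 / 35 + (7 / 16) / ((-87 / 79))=-73643 / 48720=-1.51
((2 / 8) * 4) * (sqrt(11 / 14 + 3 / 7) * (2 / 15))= sqrt(238) / 105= 0.15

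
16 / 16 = 1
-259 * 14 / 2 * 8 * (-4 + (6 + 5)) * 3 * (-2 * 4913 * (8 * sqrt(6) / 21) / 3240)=142516304 * sqrt(6) / 405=861956.11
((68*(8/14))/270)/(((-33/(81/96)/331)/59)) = -331993/4620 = -71.86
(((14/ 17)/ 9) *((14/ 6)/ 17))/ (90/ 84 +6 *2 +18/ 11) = 15092/ 17673795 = 0.00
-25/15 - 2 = -11/3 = -3.67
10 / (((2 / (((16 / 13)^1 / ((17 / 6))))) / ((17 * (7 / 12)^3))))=1715 / 234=7.33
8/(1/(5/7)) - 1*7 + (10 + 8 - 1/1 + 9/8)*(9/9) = 943/56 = 16.84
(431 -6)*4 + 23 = 1723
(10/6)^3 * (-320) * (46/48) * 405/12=-143750/3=-47916.67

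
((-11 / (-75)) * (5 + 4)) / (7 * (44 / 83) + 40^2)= 2739 / 3327700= 0.00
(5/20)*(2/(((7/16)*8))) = 1/7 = 0.14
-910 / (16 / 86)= -19565 / 4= -4891.25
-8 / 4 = -2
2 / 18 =1 / 9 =0.11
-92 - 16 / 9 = -844 / 9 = -93.78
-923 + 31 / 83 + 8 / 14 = -535714 / 581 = -922.06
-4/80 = -1/20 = -0.05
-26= -26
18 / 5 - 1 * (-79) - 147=-64.40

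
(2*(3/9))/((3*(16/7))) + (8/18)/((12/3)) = 5/24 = 0.21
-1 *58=-58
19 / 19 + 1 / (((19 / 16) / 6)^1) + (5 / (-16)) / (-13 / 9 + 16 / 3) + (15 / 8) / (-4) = 23423 / 4256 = 5.50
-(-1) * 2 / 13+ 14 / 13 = 16 / 13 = 1.23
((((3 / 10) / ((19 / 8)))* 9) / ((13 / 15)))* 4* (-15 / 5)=-3888 / 247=-15.74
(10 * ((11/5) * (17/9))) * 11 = 4114/9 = 457.11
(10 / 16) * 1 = 5 / 8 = 0.62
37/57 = 0.65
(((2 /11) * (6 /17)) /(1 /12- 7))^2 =20736 /240901441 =0.00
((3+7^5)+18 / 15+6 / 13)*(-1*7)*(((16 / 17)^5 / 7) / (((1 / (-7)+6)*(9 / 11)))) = -88229665570816 / 34055270145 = -2590.78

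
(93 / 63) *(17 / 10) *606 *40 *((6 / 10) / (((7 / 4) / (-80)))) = -81756672 / 49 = -1668503.51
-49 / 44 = -1.11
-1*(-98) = 98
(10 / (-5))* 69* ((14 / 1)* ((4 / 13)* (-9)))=69552 / 13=5350.15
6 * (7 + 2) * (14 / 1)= 756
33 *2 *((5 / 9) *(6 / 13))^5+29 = 874367257 / 30074733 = 29.07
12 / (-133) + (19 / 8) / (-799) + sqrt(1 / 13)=-79231 / 850136 + sqrt(13) / 13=0.18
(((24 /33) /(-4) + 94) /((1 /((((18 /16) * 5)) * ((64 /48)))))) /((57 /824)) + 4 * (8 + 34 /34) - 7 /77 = 2133425 /209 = 10207.78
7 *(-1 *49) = -343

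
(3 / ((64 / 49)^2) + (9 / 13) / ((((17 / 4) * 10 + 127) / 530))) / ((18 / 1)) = 2622943 / 12034048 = 0.22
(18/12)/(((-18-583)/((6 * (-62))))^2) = 207576/361201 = 0.57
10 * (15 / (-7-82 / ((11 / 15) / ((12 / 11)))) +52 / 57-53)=-464406380 / 889599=-522.04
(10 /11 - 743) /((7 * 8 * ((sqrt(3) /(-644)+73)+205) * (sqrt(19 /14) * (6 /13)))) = -2801089914 * sqrt(266) /515304885953 - 62583 * sqrt(798) /2061219543812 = -0.09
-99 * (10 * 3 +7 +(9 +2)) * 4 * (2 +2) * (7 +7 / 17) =-9580032 / 17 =-563531.29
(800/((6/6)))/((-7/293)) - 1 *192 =-235744/7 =-33677.71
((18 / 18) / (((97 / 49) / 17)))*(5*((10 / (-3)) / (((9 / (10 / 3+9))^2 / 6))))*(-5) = 570188500 / 70713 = 8063.42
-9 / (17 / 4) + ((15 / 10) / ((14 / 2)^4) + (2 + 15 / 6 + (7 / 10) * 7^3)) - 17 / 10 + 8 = 50772874 / 204085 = 248.78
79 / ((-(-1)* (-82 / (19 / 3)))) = -1501 / 246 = -6.10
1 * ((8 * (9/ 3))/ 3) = 8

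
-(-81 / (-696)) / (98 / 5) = -135 / 22736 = -0.01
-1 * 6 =-6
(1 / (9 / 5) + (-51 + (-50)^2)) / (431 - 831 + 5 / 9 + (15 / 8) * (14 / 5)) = -88184 / 14191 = -6.21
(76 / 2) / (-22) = -19 / 11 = -1.73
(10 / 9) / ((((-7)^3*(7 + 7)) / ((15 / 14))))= -25 / 100842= -0.00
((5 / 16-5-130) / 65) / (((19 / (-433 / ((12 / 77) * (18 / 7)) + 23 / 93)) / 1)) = 3117569971 / 26462592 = 117.81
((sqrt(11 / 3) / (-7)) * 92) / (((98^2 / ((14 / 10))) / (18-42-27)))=391 * sqrt(33) / 12005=0.19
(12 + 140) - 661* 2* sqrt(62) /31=152 - 1322* sqrt(62) /31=-183.79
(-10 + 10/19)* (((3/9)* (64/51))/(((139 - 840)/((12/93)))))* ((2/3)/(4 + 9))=10240/273745407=0.00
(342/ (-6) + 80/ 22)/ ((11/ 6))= -29.11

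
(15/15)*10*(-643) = -6430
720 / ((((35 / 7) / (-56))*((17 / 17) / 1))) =-8064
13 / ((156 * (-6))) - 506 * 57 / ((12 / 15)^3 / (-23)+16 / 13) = -808477783 / 33876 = -23865.80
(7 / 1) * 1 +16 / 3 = 37 / 3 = 12.33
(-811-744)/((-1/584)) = 908120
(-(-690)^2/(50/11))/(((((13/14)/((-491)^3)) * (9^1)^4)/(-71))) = -1369333438700612/9477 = -144490180299.74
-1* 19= -19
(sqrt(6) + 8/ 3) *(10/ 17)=10 *sqrt(6)/ 17 + 80/ 51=3.01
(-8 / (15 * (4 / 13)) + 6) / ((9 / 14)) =6.64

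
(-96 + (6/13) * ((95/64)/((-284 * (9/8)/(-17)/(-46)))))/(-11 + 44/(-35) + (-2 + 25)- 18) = 75730795/5626608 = 13.46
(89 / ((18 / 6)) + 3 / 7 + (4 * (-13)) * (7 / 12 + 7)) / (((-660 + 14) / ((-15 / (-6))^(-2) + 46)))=4413473 / 169575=26.03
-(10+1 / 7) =-71 / 7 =-10.14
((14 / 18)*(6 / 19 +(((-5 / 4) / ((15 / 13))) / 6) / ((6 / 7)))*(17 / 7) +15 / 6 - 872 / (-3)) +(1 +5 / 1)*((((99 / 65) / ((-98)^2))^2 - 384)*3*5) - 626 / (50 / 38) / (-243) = -20550210580030942117 / 599749142756400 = -34264.68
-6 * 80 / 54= -8.89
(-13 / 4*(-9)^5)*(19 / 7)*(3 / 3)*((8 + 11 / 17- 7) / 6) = 142991.21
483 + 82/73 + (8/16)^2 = 141437/292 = 484.37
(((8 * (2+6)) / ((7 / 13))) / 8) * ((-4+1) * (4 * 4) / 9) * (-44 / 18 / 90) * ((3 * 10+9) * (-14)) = -475904 / 405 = -1175.07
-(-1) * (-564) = -564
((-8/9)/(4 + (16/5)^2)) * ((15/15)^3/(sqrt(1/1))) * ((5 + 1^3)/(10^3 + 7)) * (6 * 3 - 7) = -1100/268869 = -0.00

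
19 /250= 0.08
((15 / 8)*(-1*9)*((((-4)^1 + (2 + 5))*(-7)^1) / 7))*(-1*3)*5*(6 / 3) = -6075 / 4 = -1518.75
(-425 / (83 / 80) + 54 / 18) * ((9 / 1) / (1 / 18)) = -5467662 / 83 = -65875.45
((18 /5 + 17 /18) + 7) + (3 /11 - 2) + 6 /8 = 20923 /1980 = 10.57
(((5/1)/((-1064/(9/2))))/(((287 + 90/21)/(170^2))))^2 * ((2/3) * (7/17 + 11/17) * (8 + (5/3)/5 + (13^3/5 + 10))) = 4269289528125/3001730162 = 1422.28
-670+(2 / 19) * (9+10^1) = -668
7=7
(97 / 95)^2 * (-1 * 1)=-9409 / 9025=-1.04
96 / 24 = 4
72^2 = 5184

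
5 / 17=0.29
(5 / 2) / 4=5 / 8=0.62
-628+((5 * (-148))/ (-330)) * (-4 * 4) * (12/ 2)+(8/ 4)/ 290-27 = -1388074/ 1595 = -870.27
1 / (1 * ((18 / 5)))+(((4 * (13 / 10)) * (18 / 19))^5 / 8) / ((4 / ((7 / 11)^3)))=4383070856562401 / 185382437006250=23.64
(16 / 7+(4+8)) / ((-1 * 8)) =-25 / 14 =-1.79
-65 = -65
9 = 9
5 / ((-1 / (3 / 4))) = -15 / 4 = -3.75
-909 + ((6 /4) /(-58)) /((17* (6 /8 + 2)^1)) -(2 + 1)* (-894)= 1773.00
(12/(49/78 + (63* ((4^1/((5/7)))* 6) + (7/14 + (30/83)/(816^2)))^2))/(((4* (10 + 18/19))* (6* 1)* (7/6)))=397700008012800/45541462698608594336521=0.00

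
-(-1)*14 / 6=7 / 3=2.33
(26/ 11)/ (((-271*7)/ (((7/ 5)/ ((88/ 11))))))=-13/ 59620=-0.00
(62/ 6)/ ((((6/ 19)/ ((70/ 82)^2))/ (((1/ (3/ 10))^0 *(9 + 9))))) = 429.22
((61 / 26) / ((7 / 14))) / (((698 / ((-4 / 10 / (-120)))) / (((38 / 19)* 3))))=61 / 453700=0.00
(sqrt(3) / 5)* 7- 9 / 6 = -3 / 2+7* sqrt(3) / 5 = 0.92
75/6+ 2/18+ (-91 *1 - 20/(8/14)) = -2041/18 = -113.39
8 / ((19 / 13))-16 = -200 / 19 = -10.53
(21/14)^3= 27/8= 3.38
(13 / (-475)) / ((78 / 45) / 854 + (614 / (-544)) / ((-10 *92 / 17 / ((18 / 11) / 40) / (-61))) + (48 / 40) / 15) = -2157163008 / 2363362291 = -0.91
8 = 8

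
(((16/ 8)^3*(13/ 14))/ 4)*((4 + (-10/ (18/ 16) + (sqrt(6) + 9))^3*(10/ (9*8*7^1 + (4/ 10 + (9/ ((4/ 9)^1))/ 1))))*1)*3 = 24.07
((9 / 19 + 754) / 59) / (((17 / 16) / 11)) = 2522960 / 19057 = 132.39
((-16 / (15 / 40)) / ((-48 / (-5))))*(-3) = 40 / 3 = 13.33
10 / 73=0.14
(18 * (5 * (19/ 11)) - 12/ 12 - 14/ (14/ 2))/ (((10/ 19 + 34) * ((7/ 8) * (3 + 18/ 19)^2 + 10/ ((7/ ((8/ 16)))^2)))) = 563624607/ 1746808690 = 0.32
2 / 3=0.67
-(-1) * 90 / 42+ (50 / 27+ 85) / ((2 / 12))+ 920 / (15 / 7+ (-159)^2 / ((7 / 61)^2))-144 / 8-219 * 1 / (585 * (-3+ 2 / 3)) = 32449281805172 / 64203256845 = 505.41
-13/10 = -1.30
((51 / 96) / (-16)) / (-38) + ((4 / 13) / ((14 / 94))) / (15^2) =4005803 / 398361600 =0.01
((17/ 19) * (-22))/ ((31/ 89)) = -33286/ 589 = -56.51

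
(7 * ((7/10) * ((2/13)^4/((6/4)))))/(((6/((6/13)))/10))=1568/1113879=0.00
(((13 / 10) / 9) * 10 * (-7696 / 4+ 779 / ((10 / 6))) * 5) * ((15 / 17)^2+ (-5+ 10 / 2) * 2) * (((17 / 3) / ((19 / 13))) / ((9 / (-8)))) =246165400 / 8721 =28226.74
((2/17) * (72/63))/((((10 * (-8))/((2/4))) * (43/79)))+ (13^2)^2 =1461466291/51170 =28561.00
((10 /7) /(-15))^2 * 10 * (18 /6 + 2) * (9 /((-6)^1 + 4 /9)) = -0.73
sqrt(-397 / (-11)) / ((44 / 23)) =23 * sqrt(4367) / 484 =3.14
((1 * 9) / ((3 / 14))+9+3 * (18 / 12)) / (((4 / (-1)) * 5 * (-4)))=111 / 160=0.69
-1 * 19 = -19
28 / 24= 7 / 6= 1.17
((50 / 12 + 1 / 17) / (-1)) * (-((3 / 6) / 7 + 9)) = 54737 / 1428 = 38.33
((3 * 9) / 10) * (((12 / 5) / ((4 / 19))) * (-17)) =-26163 / 50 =-523.26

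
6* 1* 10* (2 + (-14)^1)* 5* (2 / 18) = -400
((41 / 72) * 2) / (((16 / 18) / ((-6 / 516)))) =-41 / 2752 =-0.01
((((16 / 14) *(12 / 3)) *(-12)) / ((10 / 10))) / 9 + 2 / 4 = -235 / 42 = -5.60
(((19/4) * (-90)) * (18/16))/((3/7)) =-17955/16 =-1122.19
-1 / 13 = -0.08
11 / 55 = 1 / 5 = 0.20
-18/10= -9/5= -1.80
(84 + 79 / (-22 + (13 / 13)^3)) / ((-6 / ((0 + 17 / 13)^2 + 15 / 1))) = -2379220 / 10647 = -223.46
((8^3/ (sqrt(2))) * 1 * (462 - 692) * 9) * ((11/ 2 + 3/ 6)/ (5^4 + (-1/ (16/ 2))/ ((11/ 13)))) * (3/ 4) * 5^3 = -8743680000 * sqrt(2)/ 18329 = -674637.51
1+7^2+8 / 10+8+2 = 304 / 5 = 60.80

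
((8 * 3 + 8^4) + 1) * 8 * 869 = 28649192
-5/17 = -0.29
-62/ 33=-1.88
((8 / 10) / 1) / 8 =1 / 10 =0.10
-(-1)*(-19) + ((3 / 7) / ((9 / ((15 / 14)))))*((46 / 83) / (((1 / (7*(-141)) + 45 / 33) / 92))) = -73450693 / 4297657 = -17.09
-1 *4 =-4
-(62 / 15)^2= -3844 / 225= -17.08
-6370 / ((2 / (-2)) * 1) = 6370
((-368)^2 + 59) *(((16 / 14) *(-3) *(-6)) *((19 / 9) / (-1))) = -41186832 / 7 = -5883833.14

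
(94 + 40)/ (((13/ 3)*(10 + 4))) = 201/ 91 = 2.21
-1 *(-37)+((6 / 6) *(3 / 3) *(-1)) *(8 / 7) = 251 / 7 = 35.86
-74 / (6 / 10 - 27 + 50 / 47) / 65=1739 / 38701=0.04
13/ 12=1.08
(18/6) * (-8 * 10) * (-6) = 1440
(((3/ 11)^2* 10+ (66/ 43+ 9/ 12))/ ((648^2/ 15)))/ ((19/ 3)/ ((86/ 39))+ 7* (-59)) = -105055/ 398236113792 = -0.00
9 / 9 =1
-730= -730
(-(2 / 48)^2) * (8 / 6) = -0.00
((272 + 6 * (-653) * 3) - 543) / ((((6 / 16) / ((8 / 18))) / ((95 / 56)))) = -24177.25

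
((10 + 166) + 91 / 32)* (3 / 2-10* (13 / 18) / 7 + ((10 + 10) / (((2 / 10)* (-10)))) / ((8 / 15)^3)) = -11705.27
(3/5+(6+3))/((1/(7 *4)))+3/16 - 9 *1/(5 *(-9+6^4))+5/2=3105801/11440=271.49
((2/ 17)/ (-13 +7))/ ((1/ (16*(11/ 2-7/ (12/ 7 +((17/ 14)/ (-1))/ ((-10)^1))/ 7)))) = -6792/ 4369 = -1.55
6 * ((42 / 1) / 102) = 42 / 17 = 2.47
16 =16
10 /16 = 5 /8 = 0.62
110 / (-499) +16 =7874 / 499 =15.78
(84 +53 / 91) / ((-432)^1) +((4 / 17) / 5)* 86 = 3.85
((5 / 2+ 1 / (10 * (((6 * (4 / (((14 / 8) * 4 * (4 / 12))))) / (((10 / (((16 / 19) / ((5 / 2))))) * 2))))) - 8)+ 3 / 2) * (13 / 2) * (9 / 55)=-51259 / 14080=-3.64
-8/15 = -0.53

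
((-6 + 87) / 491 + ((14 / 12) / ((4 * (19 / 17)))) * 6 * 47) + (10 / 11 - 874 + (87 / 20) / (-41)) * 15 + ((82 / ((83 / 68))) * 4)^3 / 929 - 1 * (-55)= 35396053942910169007 / 4469836337035234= 7918.87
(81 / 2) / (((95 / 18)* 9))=0.85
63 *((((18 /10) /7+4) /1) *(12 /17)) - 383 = -193.68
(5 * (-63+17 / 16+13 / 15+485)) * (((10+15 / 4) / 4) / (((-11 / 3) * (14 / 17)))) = -8648155 / 3584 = -2412.99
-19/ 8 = -2.38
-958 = -958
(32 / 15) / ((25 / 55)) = 352 / 75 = 4.69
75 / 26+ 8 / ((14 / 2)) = 733 / 182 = 4.03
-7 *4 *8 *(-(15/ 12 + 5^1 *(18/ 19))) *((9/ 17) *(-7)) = -1605240/ 323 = -4969.78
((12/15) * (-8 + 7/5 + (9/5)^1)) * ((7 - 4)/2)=-144/25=-5.76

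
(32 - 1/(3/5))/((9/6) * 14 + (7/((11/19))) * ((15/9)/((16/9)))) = 2288/2439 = 0.94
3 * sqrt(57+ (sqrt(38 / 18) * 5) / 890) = sqrt(534 * sqrt(19)+ 16253892) / 178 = 22.65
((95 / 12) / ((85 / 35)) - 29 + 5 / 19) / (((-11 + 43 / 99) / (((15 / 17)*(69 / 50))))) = 674554419 / 229743440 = 2.94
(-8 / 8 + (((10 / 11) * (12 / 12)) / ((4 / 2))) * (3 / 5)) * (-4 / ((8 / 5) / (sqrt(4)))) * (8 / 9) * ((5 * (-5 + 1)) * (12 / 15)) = -51.72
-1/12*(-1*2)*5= 5/6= 0.83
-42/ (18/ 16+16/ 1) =-336/ 137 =-2.45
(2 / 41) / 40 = 1 / 820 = 0.00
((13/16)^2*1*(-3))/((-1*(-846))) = -169/72192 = -0.00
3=3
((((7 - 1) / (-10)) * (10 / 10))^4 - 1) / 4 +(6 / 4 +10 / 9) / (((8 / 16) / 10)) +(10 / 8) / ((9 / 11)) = 133831 / 2500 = 53.53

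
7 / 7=1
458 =458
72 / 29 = 2.48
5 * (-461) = -2305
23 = 23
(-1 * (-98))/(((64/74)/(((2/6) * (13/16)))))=23569/768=30.69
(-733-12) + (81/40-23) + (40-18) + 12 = -29279/40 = -731.98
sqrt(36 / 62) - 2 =-2+3 *sqrt(62) / 31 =-1.24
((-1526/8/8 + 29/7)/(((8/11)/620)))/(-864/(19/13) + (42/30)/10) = 3573978375/125768608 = 28.42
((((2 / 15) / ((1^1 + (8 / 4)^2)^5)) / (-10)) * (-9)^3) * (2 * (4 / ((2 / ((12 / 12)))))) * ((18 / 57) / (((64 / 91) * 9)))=0.00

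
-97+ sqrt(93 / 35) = -97+ sqrt(3255) / 35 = -95.37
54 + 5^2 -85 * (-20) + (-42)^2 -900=2643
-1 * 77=-77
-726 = -726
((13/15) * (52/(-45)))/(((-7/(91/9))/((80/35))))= 3.31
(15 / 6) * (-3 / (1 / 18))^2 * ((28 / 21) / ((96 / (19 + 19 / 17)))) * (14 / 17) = 484785 / 289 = 1677.46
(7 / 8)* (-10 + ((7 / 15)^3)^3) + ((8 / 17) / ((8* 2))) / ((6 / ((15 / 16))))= -365750147819261 / 41826375000000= -8.74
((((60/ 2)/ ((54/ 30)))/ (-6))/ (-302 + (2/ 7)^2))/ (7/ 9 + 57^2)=1225/ 432694912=0.00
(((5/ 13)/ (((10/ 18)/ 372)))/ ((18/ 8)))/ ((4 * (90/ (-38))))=-2356/ 195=-12.08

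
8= 8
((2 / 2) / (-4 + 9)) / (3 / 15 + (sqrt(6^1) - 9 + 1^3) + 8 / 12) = -321 / 10099 - 45*sqrt(6) / 10099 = -0.04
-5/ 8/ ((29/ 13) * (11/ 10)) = -325/ 1276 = -0.25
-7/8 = -0.88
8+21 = 29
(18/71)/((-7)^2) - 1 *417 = -1450725/3479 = -416.99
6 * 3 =18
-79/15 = -5.27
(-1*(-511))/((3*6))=511/18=28.39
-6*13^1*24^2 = -44928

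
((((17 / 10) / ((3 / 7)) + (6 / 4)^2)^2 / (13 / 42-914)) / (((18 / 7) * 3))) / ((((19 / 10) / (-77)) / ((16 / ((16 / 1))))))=524933717 / 2362365000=0.22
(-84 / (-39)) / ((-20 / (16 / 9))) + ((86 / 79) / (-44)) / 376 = -73215811 / 382290480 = -0.19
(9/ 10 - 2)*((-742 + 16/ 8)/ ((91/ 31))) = 25234/ 91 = 277.30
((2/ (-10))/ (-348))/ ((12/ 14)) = 7/ 10440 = 0.00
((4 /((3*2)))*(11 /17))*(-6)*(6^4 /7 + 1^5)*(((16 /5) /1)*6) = -5503872 /595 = -9250.21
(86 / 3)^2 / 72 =1849 / 162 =11.41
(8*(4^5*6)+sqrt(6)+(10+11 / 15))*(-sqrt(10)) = sqrt(10)*(-737441 / 15-sqrt(6)) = -155473.96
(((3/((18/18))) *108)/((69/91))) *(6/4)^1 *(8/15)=39312/115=341.84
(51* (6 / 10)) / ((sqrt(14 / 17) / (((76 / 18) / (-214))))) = -323* sqrt(238) / 7490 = -0.67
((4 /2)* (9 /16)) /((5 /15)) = 27 /8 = 3.38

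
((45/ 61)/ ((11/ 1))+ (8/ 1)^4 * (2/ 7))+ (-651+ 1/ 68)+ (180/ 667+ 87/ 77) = 110942754871/ 213037132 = 520.77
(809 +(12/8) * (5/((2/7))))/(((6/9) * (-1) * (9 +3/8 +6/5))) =-118.48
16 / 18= 8 / 9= 0.89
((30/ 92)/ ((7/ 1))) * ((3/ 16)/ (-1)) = -45/ 5152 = -0.01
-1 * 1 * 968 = -968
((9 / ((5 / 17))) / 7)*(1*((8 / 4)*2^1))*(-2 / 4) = -306 / 35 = -8.74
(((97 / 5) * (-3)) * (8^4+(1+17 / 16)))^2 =364068494975241 / 6400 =56885702339.88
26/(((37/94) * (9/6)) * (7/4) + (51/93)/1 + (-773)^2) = 606112/13929632919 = 0.00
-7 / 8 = -0.88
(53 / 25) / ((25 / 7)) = 371 / 625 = 0.59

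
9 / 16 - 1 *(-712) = 11401 / 16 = 712.56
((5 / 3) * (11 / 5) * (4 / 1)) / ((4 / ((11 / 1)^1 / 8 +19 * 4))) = 6809 / 24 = 283.71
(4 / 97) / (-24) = -1 / 582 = -0.00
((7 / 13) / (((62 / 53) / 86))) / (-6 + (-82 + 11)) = -0.51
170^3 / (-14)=-2456500 / 7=-350928.57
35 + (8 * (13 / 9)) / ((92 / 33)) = 2701 / 69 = 39.14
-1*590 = -590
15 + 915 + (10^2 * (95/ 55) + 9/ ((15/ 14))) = 61112/ 55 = 1111.13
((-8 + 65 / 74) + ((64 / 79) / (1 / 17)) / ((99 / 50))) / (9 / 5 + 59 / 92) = -22095410 / 324970371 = -0.07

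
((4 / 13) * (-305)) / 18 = -610 / 117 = -5.21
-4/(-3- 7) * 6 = 12/5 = 2.40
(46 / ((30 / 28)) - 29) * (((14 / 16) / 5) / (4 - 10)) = -1463 / 3600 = -0.41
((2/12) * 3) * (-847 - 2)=-849/2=-424.50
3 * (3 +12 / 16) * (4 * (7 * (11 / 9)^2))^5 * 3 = 557990777944328960 / 129140163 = 4320815190.12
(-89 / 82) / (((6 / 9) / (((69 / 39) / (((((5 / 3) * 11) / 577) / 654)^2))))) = -1967563414051029 / 1612325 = -1220326803.87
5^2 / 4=25 / 4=6.25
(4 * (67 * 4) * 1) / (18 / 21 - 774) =-1876 / 1353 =-1.39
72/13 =5.54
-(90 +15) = -105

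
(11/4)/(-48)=-11/192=-0.06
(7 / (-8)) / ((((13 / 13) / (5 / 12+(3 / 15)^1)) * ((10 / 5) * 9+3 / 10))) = -259 / 8784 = -0.03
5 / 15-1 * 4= -11 / 3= -3.67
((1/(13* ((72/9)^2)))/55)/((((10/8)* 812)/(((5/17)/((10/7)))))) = 1/225596800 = 0.00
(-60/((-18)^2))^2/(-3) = -25/2187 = -0.01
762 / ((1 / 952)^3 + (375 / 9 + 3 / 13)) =25640732242944 / 1409817500711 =18.19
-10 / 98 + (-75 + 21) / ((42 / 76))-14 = -5479 / 49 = -111.82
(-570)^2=324900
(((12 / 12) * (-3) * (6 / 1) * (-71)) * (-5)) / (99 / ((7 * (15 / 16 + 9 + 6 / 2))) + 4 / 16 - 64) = 101.98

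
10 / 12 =5 / 6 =0.83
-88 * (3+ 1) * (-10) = 3520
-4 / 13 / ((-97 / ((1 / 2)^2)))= 1 / 1261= 0.00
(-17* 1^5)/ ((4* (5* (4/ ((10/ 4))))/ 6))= -51/ 16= -3.19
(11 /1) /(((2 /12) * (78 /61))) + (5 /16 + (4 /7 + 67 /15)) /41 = 46335337 /895440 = 51.75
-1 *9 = -9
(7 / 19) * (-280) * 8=-15680 / 19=-825.26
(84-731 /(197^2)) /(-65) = -1.29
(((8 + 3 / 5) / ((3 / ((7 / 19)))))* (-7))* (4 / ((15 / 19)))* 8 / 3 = -99.89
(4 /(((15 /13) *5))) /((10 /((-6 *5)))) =-52 /25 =-2.08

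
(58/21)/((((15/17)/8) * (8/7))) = 986/45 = 21.91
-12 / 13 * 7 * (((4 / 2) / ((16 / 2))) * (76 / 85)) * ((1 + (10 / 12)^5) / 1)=-1449833 / 716040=-2.02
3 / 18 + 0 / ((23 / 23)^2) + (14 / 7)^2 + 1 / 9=77 / 18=4.28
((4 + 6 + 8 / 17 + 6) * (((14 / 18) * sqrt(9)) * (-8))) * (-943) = 14786240 / 51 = 289926.27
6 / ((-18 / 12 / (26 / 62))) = -1.68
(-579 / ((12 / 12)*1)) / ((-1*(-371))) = -579 / 371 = -1.56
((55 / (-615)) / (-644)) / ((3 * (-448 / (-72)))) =11 / 1478624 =0.00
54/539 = 0.10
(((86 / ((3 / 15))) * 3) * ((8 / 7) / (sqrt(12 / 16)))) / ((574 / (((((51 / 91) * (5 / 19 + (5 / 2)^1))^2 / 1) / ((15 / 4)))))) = 134211600 * sqrt(3) / 122567081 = 1.90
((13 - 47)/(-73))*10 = 340/73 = 4.66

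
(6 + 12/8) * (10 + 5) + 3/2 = 114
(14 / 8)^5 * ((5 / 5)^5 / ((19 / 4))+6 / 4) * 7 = 7647185 / 38912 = 196.53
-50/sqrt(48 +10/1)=-25*sqrt(58)/29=-6.57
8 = 8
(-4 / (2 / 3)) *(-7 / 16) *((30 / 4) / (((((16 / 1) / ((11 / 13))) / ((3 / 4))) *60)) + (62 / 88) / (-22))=-457779 / 6443008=-0.07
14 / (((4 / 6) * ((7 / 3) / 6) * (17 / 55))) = 2970 / 17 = 174.71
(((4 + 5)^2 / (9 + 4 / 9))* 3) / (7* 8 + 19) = 0.34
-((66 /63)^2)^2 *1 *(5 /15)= -234256 /583443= -0.40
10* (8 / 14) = 40 / 7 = 5.71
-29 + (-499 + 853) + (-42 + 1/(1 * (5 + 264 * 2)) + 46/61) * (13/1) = -528142/2501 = -211.17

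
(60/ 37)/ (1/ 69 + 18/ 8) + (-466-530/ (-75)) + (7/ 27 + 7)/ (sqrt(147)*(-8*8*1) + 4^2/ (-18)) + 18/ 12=-1609684922136/ 3524467375-4116*sqrt(3)/ 762047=-456.73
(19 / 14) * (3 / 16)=57 / 224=0.25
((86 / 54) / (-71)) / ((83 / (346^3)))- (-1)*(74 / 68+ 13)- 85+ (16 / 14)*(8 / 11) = -4692202762745 / 416552598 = -11264.37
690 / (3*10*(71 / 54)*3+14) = 2070 / 397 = 5.21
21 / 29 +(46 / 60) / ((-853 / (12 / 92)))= 179101 / 247370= 0.72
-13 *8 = -104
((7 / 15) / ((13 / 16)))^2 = 12544 / 38025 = 0.33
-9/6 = -3/2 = -1.50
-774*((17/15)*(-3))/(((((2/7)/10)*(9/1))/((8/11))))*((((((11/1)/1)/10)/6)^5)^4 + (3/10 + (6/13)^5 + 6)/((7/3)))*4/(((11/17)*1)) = 31989775942149661181653716196511859136760755177/256653484871941575475200000000000000000000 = 124641.89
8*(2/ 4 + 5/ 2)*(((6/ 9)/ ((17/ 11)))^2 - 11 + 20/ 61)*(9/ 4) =-9982362/ 17629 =-566.25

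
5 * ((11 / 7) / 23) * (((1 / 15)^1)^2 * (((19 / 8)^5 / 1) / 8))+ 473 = 898364578529 / 1899233280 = 473.01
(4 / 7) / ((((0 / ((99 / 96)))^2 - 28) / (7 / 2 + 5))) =-17 / 98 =-0.17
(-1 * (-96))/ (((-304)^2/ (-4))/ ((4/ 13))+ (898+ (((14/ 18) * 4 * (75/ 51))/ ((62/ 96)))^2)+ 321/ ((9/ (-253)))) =-239957856/ 207872195867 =-0.00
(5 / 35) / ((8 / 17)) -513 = -28711 / 56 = -512.70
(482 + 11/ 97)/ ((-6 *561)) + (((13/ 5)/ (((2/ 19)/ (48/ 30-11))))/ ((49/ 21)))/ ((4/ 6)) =-17072995481/ 114275700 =-149.40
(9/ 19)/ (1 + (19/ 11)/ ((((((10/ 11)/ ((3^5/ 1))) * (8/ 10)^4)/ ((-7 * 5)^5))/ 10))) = -2304/ 2879610275385761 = -0.00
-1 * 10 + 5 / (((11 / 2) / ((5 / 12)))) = -635 / 66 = -9.62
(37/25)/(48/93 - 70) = -1147/53850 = -0.02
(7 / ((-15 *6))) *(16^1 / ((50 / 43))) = -1204 / 1125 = -1.07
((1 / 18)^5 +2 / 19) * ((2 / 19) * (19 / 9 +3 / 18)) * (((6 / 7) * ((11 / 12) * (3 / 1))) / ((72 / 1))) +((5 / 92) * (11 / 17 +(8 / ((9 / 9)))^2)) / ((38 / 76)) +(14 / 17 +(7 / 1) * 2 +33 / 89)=1595149350835627319 / 71782450194728448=22.22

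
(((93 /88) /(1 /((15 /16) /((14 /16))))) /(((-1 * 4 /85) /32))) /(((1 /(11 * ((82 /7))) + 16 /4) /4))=-1296420 /1687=-768.48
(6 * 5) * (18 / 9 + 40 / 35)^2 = 14520 / 49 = 296.33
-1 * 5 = -5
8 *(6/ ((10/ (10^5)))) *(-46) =-22080000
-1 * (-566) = 566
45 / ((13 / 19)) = 855 / 13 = 65.77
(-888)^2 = 788544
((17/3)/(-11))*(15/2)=-85/22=-3.86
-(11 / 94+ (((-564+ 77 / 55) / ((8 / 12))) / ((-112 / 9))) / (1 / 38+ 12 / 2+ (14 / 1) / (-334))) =-11.45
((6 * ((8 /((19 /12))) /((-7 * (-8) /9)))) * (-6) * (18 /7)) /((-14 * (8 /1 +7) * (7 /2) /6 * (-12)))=-11664 /228095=-0.05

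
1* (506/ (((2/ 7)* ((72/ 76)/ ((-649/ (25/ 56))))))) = -611469628/ 225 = -2717642.79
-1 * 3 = -3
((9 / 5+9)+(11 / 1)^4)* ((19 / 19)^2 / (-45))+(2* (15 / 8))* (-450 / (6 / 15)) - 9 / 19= -77716409 / 17100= -4544.82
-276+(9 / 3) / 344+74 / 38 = -1791151 / 6536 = -274.04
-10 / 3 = -3.33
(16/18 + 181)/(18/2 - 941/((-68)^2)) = 20.68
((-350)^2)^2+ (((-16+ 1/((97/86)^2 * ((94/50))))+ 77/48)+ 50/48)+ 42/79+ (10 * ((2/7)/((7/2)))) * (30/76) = 23427800286405378456701/1561202852496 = 15006249987.92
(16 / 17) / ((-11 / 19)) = -304 / 187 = -1.63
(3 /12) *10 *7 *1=17.50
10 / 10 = 1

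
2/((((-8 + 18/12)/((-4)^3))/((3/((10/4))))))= 1536/65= 23.63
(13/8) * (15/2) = 195/16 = 12.19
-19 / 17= -1.12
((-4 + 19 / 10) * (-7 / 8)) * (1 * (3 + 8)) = 1617 / 80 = 20.21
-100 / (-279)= 100 / 279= 0.36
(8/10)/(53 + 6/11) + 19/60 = 11719/35340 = 0.33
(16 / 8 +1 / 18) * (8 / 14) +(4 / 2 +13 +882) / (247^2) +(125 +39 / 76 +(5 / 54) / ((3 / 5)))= 1350228605 / 10643724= 126.86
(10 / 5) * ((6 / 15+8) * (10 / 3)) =56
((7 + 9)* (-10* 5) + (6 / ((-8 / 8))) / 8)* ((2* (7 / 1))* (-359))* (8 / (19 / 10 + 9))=321965560 / 109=2953812.48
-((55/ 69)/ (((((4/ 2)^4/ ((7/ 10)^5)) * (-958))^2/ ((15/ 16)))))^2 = -0.00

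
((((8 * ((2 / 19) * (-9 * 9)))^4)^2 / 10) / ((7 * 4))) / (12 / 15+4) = 41451359947637504606208 / 118884941287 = 348667875837.78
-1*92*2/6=-30.67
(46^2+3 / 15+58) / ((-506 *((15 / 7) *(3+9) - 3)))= -76097 / 402270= -0.19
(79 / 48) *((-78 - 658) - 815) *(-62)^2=-39250123 / 4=-9812530.75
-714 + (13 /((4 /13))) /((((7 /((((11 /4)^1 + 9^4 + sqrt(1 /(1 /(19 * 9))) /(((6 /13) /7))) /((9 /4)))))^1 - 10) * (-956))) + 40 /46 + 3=-477702316638182297 /672700770063632 - 107653 * sqrt(19) /14623929783992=-710.13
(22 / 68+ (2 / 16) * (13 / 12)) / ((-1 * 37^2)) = -749 / 2234208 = -0.00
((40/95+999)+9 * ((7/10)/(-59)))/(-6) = -166.55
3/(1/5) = 15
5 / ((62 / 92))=230 / 31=7.42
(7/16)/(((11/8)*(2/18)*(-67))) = -63/1474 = -0.04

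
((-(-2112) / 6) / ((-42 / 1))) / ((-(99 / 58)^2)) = 53824 / 18711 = 2.88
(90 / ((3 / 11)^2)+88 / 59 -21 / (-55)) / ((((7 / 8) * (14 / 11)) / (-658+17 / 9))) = -6192422332 / 8673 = -713988.51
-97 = -97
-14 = -14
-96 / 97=-0.99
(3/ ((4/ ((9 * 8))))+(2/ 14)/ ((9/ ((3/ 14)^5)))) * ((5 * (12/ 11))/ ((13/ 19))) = 57939787215/ 134590456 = 430.49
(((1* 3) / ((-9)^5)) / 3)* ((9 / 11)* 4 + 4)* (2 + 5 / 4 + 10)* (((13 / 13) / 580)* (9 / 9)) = -53 / 18836631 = -0.00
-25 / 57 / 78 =-25 / 4446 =-0.01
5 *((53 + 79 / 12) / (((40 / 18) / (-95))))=-203775 / 16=-12735.94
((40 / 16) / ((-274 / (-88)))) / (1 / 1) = 110 / 137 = 0.80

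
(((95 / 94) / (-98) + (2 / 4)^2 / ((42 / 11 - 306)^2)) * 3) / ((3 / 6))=-1049374057 / 16963861152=-0.06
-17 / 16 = -1.06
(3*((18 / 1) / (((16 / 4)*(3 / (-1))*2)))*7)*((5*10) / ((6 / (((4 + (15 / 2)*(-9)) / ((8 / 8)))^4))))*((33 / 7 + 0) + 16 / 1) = -44204265169.92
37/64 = 0.58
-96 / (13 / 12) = -1152 / 13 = -88.62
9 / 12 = 3 / 4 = 0.75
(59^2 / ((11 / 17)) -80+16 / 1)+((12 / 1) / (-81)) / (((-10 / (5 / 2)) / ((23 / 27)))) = 42627070 / 8019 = 5315.76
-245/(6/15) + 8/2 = -1217/2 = -608.50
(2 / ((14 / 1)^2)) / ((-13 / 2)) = -1 / 637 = -0.00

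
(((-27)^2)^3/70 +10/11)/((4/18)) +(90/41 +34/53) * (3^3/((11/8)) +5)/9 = 750101824905187/30117780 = 24905614.72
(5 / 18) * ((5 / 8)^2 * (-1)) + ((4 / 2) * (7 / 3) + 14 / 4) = 9283 / 1152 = 8.06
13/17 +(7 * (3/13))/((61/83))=39940/13481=2.96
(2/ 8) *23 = 23/ 4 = 5.75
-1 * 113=-113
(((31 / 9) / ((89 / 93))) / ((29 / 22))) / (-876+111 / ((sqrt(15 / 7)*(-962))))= -20866308320 / 6694419347079+549692*sqrt(105) / 20083258041237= -0.00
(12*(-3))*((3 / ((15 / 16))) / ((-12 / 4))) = 192 / 5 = 38.40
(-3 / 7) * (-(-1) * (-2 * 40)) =240 / 7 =34.29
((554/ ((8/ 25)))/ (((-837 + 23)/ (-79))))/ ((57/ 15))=44.22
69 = 69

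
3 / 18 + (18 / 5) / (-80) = 73 / 600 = 0.12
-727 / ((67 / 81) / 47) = -2767689 / 67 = -41308.79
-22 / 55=-2 / 5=-0.40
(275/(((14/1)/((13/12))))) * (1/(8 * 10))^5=143/22020096000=0.00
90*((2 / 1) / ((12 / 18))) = 270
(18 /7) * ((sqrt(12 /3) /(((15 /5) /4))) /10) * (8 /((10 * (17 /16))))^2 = 98304 /252875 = 0.39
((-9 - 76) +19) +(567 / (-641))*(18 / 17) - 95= -1764623 / 10897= -161.94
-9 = -9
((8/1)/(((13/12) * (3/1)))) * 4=128/13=9.85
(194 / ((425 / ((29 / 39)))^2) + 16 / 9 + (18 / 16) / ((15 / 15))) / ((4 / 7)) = 4963125111 / 976820000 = 5.08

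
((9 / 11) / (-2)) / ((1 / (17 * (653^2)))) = -65240577 / 22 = -2965480.77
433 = 433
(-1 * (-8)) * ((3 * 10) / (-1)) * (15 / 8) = -450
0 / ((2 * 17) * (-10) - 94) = 0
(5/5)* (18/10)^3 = 729/125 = 5.83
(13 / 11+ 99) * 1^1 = 1102 / 11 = 100.18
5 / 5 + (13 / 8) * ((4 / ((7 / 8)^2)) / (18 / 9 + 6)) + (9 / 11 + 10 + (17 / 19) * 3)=159387 / 10241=15.56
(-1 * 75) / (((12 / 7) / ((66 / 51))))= -1925 / 34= -56.62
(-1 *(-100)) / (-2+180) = 50 / 89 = 0.56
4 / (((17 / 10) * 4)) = 10 / 17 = 0.59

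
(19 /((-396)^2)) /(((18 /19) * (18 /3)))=361 /16936128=0.00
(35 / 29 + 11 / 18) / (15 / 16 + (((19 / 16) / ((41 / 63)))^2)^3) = 37814577552605315072 / 787224526215420489309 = 0.05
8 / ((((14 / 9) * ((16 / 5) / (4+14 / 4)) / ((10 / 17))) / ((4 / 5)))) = 675 / 119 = 5.67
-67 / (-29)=67 / 29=2.31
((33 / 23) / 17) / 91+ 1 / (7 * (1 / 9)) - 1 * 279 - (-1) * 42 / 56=-5631219 / 20332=-276.96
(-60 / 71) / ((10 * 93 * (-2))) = 1 / 2201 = 0.00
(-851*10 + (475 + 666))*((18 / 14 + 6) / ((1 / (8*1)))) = -3006552 / 7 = -429507.43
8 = 8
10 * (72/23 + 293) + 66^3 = 6680518/23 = 290457.30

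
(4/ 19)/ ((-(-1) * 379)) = 4/ 7201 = 0.00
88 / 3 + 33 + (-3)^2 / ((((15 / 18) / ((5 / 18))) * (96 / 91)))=6257 / 96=65.18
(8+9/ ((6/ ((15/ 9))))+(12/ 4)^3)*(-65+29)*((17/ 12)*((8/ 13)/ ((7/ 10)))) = -153000/ 91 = -1681.32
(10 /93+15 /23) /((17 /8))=13000 /36363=0.36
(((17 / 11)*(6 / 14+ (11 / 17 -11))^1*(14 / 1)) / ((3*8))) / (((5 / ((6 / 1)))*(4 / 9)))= -10629 / 440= -24.16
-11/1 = -11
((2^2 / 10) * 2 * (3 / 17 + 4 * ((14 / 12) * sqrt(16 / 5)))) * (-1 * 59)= -402.35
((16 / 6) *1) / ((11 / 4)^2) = 128 / 363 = 0.35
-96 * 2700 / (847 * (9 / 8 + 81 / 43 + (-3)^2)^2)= -378675200 / 178446807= -2.12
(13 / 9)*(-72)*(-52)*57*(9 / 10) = 1387152 / 5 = 277430.40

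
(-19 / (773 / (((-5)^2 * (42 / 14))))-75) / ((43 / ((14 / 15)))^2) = -51744 / 1429277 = -0.04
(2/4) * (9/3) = 3/2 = 1.50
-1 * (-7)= 7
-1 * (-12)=12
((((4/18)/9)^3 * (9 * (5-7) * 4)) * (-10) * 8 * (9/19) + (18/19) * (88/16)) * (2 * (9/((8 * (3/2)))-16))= -39934199/249318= -160.17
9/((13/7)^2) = 441/169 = 2.61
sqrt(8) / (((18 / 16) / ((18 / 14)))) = 16*sqrt(2) / 7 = 3.23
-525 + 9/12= -2097/4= -524.25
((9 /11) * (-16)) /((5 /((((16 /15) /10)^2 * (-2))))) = 2048 /34375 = 0.06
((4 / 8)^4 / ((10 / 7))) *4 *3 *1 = 0.52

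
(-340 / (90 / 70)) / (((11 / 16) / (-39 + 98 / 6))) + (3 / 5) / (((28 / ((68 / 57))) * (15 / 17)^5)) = 48430885513259 / 5554828125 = 8718.70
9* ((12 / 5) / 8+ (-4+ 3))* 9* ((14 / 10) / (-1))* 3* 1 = 11907 / 50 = 238.14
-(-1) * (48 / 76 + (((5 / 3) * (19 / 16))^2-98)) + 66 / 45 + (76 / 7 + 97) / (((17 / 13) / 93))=197396671081 / 26046720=7578.56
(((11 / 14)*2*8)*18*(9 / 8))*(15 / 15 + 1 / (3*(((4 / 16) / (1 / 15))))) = 1386 / 5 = 277.20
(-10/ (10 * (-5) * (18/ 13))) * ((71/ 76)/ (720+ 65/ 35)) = 6461/ 34562520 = 0.00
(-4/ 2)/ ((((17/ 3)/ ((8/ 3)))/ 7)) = -112/ 17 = -6.59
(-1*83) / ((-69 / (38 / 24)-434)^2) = -29963 / 82337476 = -0.00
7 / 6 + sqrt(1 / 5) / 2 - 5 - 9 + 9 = -3.61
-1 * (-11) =11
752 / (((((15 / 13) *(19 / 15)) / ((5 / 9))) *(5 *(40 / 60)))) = 4888 / 57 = 85.75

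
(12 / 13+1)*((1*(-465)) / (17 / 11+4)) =-127875 / 793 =-161.25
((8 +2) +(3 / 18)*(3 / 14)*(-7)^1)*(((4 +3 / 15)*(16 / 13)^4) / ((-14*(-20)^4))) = -288 / 6865625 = -0.00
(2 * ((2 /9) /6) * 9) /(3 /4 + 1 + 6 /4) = 8 /39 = 0.21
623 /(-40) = -623 /40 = -15.58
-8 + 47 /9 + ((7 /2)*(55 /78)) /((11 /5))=-775 /468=-1.66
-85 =-85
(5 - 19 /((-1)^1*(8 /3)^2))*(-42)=-10311 /32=-322.22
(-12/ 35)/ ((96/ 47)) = -0.17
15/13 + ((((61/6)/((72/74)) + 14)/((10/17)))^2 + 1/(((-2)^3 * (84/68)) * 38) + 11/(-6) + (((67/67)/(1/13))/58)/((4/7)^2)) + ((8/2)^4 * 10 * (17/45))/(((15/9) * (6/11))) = 2791.34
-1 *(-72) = 72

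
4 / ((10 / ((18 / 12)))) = 0.60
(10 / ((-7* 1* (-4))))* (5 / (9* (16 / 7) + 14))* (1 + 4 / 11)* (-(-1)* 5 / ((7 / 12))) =0.60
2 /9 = 0.22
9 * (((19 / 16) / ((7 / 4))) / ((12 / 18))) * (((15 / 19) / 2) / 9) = 45 / 112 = 0.40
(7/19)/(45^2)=7/38475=0.00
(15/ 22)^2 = 225/ 484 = 0.46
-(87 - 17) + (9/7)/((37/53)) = -17653/259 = -68.16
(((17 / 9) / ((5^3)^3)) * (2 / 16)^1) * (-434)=-3689 / 70312500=-0.00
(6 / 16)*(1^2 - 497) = -186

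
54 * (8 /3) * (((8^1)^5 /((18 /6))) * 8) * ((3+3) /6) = 12582912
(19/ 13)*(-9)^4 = 124659/ 13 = 9589.15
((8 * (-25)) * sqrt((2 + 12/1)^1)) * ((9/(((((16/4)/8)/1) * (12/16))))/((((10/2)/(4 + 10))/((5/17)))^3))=-13171200 * sqrt(14)/4913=-10030.96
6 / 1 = 6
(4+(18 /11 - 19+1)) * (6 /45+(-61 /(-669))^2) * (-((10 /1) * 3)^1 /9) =86218288 /14769513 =5.84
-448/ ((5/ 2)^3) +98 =8666/ 125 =69.33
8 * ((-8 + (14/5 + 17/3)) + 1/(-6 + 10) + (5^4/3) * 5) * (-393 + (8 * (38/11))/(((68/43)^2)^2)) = -21014533753811/6485160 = -3240403.28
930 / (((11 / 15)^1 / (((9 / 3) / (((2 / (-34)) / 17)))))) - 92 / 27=-326556562 / 297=-1099517.04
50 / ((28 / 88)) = 1100 / 7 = 157.14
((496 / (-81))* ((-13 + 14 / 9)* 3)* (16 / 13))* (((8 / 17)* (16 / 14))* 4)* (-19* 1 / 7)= -3975872512 / 2631447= -1510.91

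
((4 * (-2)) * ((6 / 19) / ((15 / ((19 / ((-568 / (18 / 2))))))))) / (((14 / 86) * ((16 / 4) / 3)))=0.23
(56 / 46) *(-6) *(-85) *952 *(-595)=-8088763200 / 23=-351685356.52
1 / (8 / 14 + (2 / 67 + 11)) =469 / 5441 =0.09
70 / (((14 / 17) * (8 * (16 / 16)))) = 85 / 8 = 10.62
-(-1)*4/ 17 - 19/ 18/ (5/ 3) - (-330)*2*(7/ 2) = 1177897/ 510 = 2309.60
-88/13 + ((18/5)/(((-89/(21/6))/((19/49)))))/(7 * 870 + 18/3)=-557012581/82285840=-6.77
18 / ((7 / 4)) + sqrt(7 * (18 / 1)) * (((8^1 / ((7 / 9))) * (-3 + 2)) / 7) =72 / 7 - 216 * sqrt(14) / 49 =-6.21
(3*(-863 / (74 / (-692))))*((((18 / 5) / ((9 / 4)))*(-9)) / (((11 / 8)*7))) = -515977344 / 14245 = -36221.65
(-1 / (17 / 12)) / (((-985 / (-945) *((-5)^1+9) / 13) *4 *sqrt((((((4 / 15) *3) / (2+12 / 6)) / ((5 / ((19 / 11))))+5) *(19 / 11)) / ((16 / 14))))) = -57915 *sqrt(92701) / 88701614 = -0.20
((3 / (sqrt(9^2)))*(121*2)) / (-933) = -242 / 2799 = -0.09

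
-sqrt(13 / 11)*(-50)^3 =125000*sqrt(143) / 11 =135889.33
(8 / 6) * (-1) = -4 / 3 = -1.33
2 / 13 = 0.15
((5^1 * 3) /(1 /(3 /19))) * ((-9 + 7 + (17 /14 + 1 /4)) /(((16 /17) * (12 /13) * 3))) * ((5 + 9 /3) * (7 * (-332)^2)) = -114185175 /38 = -3004873.03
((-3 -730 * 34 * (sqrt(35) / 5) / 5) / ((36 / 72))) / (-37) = 6 / 37 + 9928 * sqrt(35) / 185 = 317.65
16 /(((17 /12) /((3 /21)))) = 1.61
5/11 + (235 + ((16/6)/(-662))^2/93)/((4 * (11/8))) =43558714607/1008728127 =43.18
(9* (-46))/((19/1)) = -414/19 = -21.79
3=3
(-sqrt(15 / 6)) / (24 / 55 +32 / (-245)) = -2695 * sqrt(10) / 1648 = -5.17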